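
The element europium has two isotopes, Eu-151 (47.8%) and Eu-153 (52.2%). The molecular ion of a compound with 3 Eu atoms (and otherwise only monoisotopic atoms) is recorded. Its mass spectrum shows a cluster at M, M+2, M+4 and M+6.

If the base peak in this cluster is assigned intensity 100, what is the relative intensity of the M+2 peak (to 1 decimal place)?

91.6

Binomial terms of (0.478 + 0.522)^3: M 0.1092, M+2 0.3578, M+4 0.3907, M+6 0.1422 → M+4 is the base peak.
P(M+4) = C(3,2) × 0.478^1 × 0.522^2 = 3 × 0.4780 × 0.272484 = 0.390742 (base)
P(M+2) = C(3,1) × 0.478^2 × 0.522^1 = 3 × 0.228484 × 0.5220 = 0.357806
Relative intensity = 0.357806 / 0.390742 × 100 = 91.6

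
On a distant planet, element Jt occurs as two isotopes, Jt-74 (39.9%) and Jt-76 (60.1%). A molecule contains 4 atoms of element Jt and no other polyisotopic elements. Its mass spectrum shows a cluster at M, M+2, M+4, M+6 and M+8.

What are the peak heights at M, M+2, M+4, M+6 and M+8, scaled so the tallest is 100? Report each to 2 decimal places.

7.32 : 44.08 : 99.58 : 100.00 : 37.66

The 4 Jt atoms are independent, so intensities follow the terms of (0.399 + 0.601)^4.
P(M) = 0.399^4 = 0.025345
P(M+2) = 4 × 0.399^3 × 0.601^1 = 0.152705
P(M+4) = 6 × 0.399^2 × 0.601^2 = 0.345021
P(M+6) = 4 × 0.399^1 × 0.601^3 = 0.346463
P(M+8) = 0.601^4 = 0.130466
The M+6 peak is largest (0.346463); scaling to 100 gives 7.32 : 44.08 : 99.58 : 100.00 : 37.66.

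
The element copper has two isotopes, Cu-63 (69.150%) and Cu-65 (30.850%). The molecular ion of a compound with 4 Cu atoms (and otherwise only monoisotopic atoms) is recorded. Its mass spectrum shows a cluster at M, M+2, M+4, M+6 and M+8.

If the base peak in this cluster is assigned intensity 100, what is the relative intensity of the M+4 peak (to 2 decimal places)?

66.92

(0.69150 + 0.30850)^4 gives M 0.2286, M+2 0.4080, M+4 0.2731, M+6 0.0812, M+8 0.0091; the largest is M+2.
P(M+2) = C(4,1) × 0.69150^3 × 0.30850^1 = 4 × 0.33065611 × 0.3085 = 0.408030 (base)
P(M+4) = C(4,2) × 0.69150^2 × 0.30850^2 = 6 × 0.47817225 × 0.09517225 = 0.273052
Relative intensity = 0.273052 / 0.408030 × 100 = 66.92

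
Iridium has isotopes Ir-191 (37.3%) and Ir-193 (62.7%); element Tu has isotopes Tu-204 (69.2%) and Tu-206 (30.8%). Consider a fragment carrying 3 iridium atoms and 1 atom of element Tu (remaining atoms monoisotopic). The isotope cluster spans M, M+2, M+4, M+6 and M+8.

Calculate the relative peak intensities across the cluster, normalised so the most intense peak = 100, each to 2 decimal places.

Iridium pattern (n=3): 0.05189512 : 0.26170165 : 0.43991135 : 0.24649188
Element Tu pattern (n=1): 0.6920 : 0.3080
Convolve the two distributions (both contribute in 2-u steps):
  M: 0.05189512×0.6920 = 0.035911
  M+2: 0.05189512×0.3080 + 0.26170165×0.6920 = 0.197081
  M+4: 0.26170165×0.3080 + 0.43991135×0.6920 = 0.385023
  M+6: 0.43991135×0.3080 + 0.24649188×0.6920 = 0.306065
  M+8: 0.24649188×0.3080 = 0.075919
Scale to base peak (0.385023) = 100: 9.33 : 51.19 : 100.00 : 79.49 : 19.72

9.33 : 51.19 : 100.00 : 79.49 : 19.72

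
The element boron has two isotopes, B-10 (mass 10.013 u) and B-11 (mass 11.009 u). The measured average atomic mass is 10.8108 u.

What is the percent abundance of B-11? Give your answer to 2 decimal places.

80.10%

With x = fraction of B-10 (so B-11 is 1 − x):
10.013·x + 11.009·(1 − x) = 10.8108
(10.013 − 11.009)·x = 10.8108 − 11.009
x = -0.1982 / -0.996 = 0.19900 → 19.90% B-10, 80.10% B-11.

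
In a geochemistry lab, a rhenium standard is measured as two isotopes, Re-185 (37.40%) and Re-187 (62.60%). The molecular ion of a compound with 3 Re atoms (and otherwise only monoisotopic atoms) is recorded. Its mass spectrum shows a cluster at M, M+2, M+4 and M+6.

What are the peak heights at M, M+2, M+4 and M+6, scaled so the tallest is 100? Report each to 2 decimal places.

11.90 : 59.74 : 100.00 : 55.79

The 3 Re atoms are independent, so intensities follow the terms of (0.3740 + 0.6260)^3.
P(M) = 0.3740^3 = 0.052314
P(M+2) = 3 × 0.3740^2 × 0.6260^1 = 0.262687
P(M+4) = 3 × 0.3740^1 × 0.6260^2 = 0.439685
P(M+6) = 0.6260^3 = 0.245314
The M+4 peak is largest (0.439685); scaling to 100 gives 11.90 : 59.74 : 100.00 : 55.79.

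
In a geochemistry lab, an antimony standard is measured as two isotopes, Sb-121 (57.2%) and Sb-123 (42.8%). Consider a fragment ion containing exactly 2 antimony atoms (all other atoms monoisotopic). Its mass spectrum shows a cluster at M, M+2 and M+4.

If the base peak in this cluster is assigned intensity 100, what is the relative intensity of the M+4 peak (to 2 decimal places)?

Term probabilities: M 0.3272, M+2 0.4896, M+4 0.1832. Base peak = M+2.
P(M+2) = C(2,1) × 0.572^1 × 0.428^1 = 2 × 0.5720 × 0.4280 = 0.489632 (base)
P(M+4) = C(2,2) × 0.572^0 × 0.428^2 = 1 × 1.0000 × 0.183184 = 0.183184
Relative intensity = 0.183184 / 0.489632 × 100 = 37.41

37.41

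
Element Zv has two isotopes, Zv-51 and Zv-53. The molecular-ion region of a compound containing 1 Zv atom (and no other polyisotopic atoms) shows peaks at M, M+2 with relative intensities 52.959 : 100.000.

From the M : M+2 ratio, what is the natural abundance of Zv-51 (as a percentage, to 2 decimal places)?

Write p for the Zv-51 fraction. I(M+2)/I(M) = [C(1,1)·p^0·(1−p)] / p^1 = 1·(1−p)/p = 100.000/52.959 = 1.8883
(1−p)/p = 1.8883/1 = 1.8883  ⇒  p = 1/(1 + 1.8883) = 0.3462
Zv-51: 34.62%, Zv-53: 65.38%.

34.62%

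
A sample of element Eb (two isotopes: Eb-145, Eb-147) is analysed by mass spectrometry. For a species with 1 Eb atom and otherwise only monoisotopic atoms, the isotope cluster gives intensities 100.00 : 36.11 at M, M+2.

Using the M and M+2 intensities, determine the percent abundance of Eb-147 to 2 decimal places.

26.53%

If p is the fraction of Eb that is Eb-145, then I(M+2)/I(M) = [C(1,1)·p^0·(1−p)] / p^1 = 1·(1−p)/p = 36.11/100.00 = 0.3611
(1−p)/p = 0.3611/1 = 0.3611  ⇒  p = 1/(1 + 0.3611) = 0.7347
Eb-145: 73.47%, Eb-147: 26.53%.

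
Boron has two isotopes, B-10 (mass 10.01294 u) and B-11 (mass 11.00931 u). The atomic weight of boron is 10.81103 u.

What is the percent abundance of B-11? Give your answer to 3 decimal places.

Let x be the fractional abundance of B-10; then B-11 has abundance 1 − x.
10.01294·x + 11.00931·(1 − x) = 10.81103
(10.01294 − 11.00931)·x = 10.81103 − 11.00931
x = -0.19828 / -0.99637 = 0.19900 → 19.900% B-10, 80.100% B-11.

80.100%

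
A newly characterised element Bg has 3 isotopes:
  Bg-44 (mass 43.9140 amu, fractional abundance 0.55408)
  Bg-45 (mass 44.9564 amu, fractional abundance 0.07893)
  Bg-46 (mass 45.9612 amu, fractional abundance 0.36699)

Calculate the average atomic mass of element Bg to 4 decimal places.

44.7476 amu

Weight each isotope mass by its fractional abundance: 0.55408 × 43.9140 + 0.07893 × 44.9564 + 0.36699 × 45.9612
= 24.33187 + 3.54841 + 16.86730 = 44.74758 amu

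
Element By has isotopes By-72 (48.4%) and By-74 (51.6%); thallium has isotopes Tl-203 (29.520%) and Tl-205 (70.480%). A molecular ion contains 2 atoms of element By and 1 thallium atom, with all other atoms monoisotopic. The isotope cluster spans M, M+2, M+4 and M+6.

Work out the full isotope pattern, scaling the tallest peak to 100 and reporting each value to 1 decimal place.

Element By pattern (n=2): 0.234256 : 0.499488 : 0.266256
Thallium pattern (n=1): 0.2952 : 0.7048
Convolve the two distributions (both contribute in 2-u steps):
  M: 0.234256×0.2952 = 0.069152
  M+2: 0.234256×0.7048 + 0.499488×0.2952 = 0.312552
  M+4: 0.499488×0.7048 + 0.266256×0.2952 = 0.430638
  M+6: 0.266256×0.7048 = 0.187657
Scale to base peak (0.430638) = 100: 16.1 : 72.6 : 100.0 : 43.6

16.1 : 72.6 : 100.0 : 43.6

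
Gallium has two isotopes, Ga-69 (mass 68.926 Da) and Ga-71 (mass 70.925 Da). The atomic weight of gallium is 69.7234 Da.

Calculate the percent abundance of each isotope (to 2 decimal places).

Ga-69: 60.11%, Ga-71: 39.89%

Let x be the fractional abundance of Ga-69; then Ga-71 has abundance 1 − x.
68.926·x + 70.925·(1 − x) = 69.7234
(68.926 − 70.925)·x = 69.7234 − 70.925
x = -1.2016 / -1.999 = 0.60110 → 60.11% Ga-69, 39.89% Ga-71.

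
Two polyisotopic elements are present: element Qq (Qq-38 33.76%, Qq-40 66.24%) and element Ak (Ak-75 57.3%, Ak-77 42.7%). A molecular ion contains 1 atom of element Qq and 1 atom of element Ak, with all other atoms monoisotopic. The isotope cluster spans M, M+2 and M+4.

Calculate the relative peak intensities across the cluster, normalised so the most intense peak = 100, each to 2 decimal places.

36.94 : 100.00 : 54.01

Element Qq pattern (n=1): 0.3376 : 0.6624
Element Ak pattern (n=1): 0.5730 : 0.4270
Convolve the two distributions (both contribute in 2-u steps):
  M: 0.3376×0.5730 = 0.193445
  M+2: 0.3376×0.4270 + 0.6624×0.5730 = 0.523710
  M+4: 0.6624×0.4270 = 0.282845
Scale to base peak (0.523710) = 100: 36.94 : 100.00 : 54.01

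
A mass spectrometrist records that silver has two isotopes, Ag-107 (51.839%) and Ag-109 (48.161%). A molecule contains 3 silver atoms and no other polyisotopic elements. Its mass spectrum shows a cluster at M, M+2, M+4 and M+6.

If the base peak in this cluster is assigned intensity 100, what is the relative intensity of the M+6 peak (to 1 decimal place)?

28.8

Binomial terms of (0.51839 + 0.48161)^3: M 0.1393, M+2 0.3883, M+4 0.3607, M+6 0.1117 → M+2 is the base peak.
P(M+2) = C(3,1) × 0.51839^2 × 0.48161^1 = 3 × 0.26872819 × 0.48161 = 0.388267 (base)
P(M+6) = C(3,3) × 0.51839^0 × 0.48161^3 = 1 × 1.0000 × 0.11170857 = 0.111709
Relative intensity = 0.111709 / 0.388267 × 100 = 28.8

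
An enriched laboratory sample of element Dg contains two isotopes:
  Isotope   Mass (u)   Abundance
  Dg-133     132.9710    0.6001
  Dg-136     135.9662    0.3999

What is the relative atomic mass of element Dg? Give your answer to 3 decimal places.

134.169 u

Ar = Σ fᵢ·mᵢ = 0.6001 × 132.9710 + 0.3999 × 135.9662
= 79.79590 + 54.37288 = 134.16878 u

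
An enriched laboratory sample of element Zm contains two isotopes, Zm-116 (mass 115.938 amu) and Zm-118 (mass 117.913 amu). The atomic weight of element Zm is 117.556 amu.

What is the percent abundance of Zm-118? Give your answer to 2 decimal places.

81.92%

Let x be the fractional abundance of Zm-116; then Zm-118 has abundance 1 − x.
115.938·x + 117.913·(1 − x) = 117.556
(115.938 − 117.913)·x = 117.556 − 117.913
x = -0.357 / -1.975 = 0.18076 → 18.08% Zm-116, 81.92% Zm-118.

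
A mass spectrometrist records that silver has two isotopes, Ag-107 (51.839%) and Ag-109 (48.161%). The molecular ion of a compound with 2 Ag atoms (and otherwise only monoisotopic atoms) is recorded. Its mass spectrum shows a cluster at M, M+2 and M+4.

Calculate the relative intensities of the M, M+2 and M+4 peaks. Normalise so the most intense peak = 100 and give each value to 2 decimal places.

Expanding (0.51839 + 0.48161)^2:
P(M) = 0.51839^2 = 0.268728
P(M+2) = 2 × 0.51839^1 × 0.48161^1 = 0.499324
P(M+4) = 0.48161^2 = 0.231948
The M+2 peak is largest (0.499324); scaling to 100 gives 53.82 : 100.00 : 46.45.

53.82 : 100.00 : 46.45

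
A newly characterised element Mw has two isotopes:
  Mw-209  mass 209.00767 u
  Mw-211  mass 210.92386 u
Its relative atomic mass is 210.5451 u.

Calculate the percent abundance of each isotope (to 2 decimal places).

Let x be the fractional abundance of Mw-209; then Mw-211 has abundance 1 − x.
209.00767·x + 210.92386·(1 − x) = 210.5451
(209.00767 − 210.92386)·x = 210.5451 − 210.92386
x = -0.37876 / -1.91619 = 0.19766 → 19.77% Mw-209, 80.23% Mw-211.

Mw-209: 19.77%, Mw-211: 80.23%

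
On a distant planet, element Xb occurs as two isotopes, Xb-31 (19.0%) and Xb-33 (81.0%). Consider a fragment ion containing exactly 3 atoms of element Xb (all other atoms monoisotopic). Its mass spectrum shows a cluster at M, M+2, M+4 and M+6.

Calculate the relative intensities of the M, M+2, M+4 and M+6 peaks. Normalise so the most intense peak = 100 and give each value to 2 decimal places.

1.29 : 16.51 : 70.37 : 100.00

The 3 Xb atoms are independent, so intensities follow the terms of (0.190 + 0.810)^3.
P(M) = 0.190^3 = 0.006859
P(M+2) = 3 × 0.190^2 × 0.810^1 = 0.087723
P(M+4) = 3 × 0.190^1 × 0.810^2 = 0.373977
P(M+6) = 0.810^3 = 0.531441
The M+6 peak is largest (0.531441); scaling to 100 gives 1.29 : 16.51 : 70.37 : 100.00.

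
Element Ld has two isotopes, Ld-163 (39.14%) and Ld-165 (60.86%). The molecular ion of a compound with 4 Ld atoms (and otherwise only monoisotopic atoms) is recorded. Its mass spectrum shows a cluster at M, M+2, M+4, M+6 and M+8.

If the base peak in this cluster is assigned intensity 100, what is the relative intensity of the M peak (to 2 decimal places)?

6.65

Term probabilities: M 0.0235, M+2 0.1460, M+4 0.3405, M+6 0.3529, M+8 0.1372. Base peak = M+6.
P(M+6) = C(4,3) × 0.3914^1 × 0.6086^3 = 4 × 0.3914 × 0.22542176 = 0.352920 (base)
P(M) = C(4,0) × 0.3914^4 × 0.6086^0 = 1 × 0.02346839 × 1.0000 = 0.023468
Relative intensity = 0.023468 / 0.352920 × 100 = 6.65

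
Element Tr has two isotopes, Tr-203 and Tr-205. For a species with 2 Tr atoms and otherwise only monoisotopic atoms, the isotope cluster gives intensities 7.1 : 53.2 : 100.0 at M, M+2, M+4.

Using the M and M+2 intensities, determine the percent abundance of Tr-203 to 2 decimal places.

21.07%

If p is the fraction of Tr that is Tr-203, then I(M+2)/I(M) = [C(2,1)·p^1·(1−p)] / p^2 = 2·(1−p)/p = 53.2/7.1 = 7.4930
(1−p)/p = 7.4930/2 = 3.7465  ⇒  p = 1/(1 + 3.7465) = 0.2107
Tr-203: 21.07%, Tr-205: 78.93%.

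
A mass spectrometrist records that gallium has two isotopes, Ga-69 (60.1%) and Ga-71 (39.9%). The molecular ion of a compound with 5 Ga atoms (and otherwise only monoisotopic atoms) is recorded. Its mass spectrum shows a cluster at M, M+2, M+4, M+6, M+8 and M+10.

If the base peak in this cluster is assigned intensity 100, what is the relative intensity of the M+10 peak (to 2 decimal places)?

2.93

Term probabilities: M 0.0784, M+2 0.2603, M+4 0.3456, M+6 0.2294, M+8 0.0762, M+10 0.0101. Base peak = M+4.
P(M+4) = C(5,2) × 0.601^3 × 0.399^2 = 10 × 0.2170818 × 0.159201 = 0.345596 (base)
P(M+10) = C(5,5) × 0.601^0 × 0.399^5 = 1 × 1.0000 × 0.01011264 = 0.010113
Relative intensity = 0.010113 / 0.345596 × 100 = 2.93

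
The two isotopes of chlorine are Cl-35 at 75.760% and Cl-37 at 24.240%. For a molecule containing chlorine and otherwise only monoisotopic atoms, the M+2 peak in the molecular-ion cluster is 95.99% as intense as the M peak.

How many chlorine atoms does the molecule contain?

3

With n Cl atoms, P(M+2)/P(M) = C(n,1)·p^(n−1)q / p^n = n·q/p = n · 0.24240/0.75760.
n = 0.9599 × 0.75760/0.24240 = 3.00 ≈ 3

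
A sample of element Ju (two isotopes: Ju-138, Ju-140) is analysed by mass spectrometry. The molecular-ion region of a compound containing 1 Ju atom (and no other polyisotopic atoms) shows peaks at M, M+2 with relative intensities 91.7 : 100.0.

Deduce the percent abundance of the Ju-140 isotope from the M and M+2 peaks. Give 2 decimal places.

52.16%

Write p for the Ju-138 fraction. I(M+2)/I(M) = [C(1,1)·p^0·(1−p)] / p^1 = 1·(1−p)/p = 100.0/91.7 = 1.0905
(1−p)/p = 1.0905/1 = 1.0905  ⇒  p = 1/(1 + 1.0905) = 0.4784
Ju-138: 47.84%, Ju-140: 52.16%.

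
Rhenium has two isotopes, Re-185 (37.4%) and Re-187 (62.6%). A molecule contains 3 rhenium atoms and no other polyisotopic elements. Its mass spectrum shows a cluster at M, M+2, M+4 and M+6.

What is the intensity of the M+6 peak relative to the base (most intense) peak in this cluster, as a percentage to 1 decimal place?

55.8%

Term probabilities: M 0.0523, M+2 0.2627, M+4 0.4397, M+6 0.2453. Base peak = M+4.
P(M+4) = C(3,2) × 0.374^1 × 0.626^2 = 3 × 0.3740 × 0.391876 = 0.439685 (base)
P(M+6) = C(3,3) × 0.374^0 × 0.626^3 = 1 × 1.0000 × 0.24531438 = 0.245314
Relative intensity = 0.245314 / 0.439685 × 100 = 55.8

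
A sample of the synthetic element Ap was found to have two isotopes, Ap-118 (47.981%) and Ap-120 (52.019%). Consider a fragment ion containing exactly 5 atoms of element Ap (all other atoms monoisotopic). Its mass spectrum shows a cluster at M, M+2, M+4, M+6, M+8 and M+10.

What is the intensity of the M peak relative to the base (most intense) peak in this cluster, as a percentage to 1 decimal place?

Binomial terms of (0.47981 + 0.52019)^5: M 0.0254, M+2 0.1379, M+4 0.2989, M+6 0.3241, M+8 0.1757, M+10 0.0381 → M+6 is the base peak.
P(M+6) = C(5,3) × 0.47981^2 × 0.52019^3 = 10 × 0.23021764 × 0.14076218 = 0.324059 (base)
P(M) = C(5,0) × 0.47981^5 × 0.52019^0 = 1 × 0.02543001 × 1.0000 = 0.025430
Relative intensity = 0.025430 / 0.324059 × 100 = 7.8

7.8%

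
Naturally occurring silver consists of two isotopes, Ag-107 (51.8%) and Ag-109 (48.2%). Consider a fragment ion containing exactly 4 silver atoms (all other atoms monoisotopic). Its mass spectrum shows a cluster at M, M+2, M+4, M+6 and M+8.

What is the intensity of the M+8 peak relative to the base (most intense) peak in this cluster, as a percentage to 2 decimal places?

Binomial terms of (0.518 + 0.482)^4: M 0.0720, M+2 0.2680, M+4 0.3740, M+6 0.2320, M+8 0.0540 → M+4 is the base peak.
P(M+4) = C(4,2) × 0.518^2 × 0.482^2 = 6 × 0.268324 × 0.232324 = 0.374029 (base)
P(M+8) = C(4,4) × 0.518^0 × 0.482^4 = 1 × 1.0000 × 0.05397444 = 0.053974
Relative intensity = 0.053974 / 0.374029 × 100 = 14.43

14.43%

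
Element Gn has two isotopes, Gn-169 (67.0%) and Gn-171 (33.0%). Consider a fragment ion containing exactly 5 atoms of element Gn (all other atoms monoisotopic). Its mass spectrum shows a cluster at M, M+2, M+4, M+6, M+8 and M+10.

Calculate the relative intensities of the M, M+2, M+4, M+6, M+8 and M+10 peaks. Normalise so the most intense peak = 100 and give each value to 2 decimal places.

Expanding (0.670 + 0.330)^5:
P(M) = 0.670^5 = 0.135013
P(M+2) = 5 × 0.670^4 × 0.330^1 = 0.332493
P(M+4) = 10 × 0.670^3 × 0.330^2 = 0.327531
P(M+6) = 10 × 0.670^2 × 0.330^3 = 0.161321
P(M+8) = 5 × 0.670^1 × 0.330^4 = 0.039728
P(M+10) = 0.330^5 = 0.003914
The M+2 peak is largest (0.332493); scaling to 100 gives 40.61 : 100.00 : 98.51 : 48.52 : 11.95 : 1.18.

40.61 : 100.00 : 98.51 : 48.52 : 11.95 : 1.18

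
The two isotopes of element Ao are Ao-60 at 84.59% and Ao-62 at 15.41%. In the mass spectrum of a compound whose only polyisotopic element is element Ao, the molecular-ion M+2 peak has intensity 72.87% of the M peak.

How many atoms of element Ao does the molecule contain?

For n independent Ao atoms, I(M+2)/I(M) = n · (abundance Ao-62) / (abundance Ao-60) = n · 0.1541/0.8459.
n = 0.7287 × 0.8459/0.1541 = 4.00 ≈ 4

4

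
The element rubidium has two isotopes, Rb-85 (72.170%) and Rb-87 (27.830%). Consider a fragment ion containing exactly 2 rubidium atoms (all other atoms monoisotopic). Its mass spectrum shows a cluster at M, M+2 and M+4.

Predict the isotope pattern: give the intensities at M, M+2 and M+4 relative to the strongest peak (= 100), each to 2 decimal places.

100.00 : 77.12 : 14.87

Each Rb atom is independently Rb-85 (p = 0.72170) or Rb-87 (q = 0.27830); the cluster is the binomial expansion (p + q)^2.
P(M) = 0.72170^2 = 0.520851
P(M+2) = 2 × 0.72170^1 × 0.27830^1 = 0.401698
P(M+4) = 0.27830^2 = 0.077451
The M peak is largest (0.520851); scaling to 100 gives 100.00 : 77.12 : 14.87.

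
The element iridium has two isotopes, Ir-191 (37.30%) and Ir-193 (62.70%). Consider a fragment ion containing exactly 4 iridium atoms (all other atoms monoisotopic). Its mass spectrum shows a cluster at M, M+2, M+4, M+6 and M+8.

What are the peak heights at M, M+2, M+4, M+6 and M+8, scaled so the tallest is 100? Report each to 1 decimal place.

The 4 Ir atoms are independent, so intensities follow the terms of (0.3730 + 0.6270)^4.
P(M) = 0.3730^4 = 0.019357
P(M+2) = 4 × 0.3730^3 × 0.6270^1 = 0.130153
P(M+4) = 6 × 0.3730^2 × 0.6270^2 = 0.328174
P(M+6) = 4 × 0.3730^1 × 0.6270^3 = 0.367766
P(M+8) = 0.6270^4 = 0.154550
The M+6 peak is largest (0.367766); scaling to 100 gives 5.3 : 35.4 : 89.2 : 100.0 : 42.0.

5.3 : 35.4 : 89.2 : 100.0 : 42.0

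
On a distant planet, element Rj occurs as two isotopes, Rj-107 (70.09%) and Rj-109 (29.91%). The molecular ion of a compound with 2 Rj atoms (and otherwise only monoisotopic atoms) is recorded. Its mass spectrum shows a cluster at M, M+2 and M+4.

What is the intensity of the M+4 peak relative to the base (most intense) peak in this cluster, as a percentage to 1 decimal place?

18.2%

Term probabilities: M 0.4913, M+2 0.4193, M+4 0.0895. Base peak = M.
P(M) = C(2,0) × 0.7009^2 × 0.2991^0 = 1 × 0.49126081 × 1.0000 = 0.491261 (base)
P(M+4) = C(2,2) × 0.7009^0 × 0.2991^2 = 1 × 1.0000 × 0.08946081 = 0.089461
Relative intensity = 0.089461 / 0.491261 × 100 = 18.2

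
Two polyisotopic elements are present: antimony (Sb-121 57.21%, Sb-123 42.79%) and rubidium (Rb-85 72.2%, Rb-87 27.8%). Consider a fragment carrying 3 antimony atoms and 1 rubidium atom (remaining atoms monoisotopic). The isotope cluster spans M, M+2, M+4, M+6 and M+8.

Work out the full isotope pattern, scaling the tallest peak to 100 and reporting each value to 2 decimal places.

38.04 : 100.00 : 96.70 : 40.50 : 6.13

Antimony pattern (n=3): 0.18724742 : 0.42015297 : 0.3142518 : 0.07834781
Rubidium pattern (n=1): 0.7220 : 0.2780
Convolve the two distributions (both contribute in 2-u steps):
  M: 0.18724742×0.7220 = 0.135193
  M+2: 0.18724742×0.2780 + 0.42015297×0.7220 = 0.355405
  M+4: 0.42015297×0.2780 + 0.3142518×0.7220 = 0.343692
  M+6: 0.3142518×0.2780 + 0.07834781×0.7220 = 0.143929
  M+8: 0.07834781×0.2780 = 0.021781
Scale to base peak (0.355405) = 100: 38.04 : 100.00 : 96.70 : 40.50 : 6.13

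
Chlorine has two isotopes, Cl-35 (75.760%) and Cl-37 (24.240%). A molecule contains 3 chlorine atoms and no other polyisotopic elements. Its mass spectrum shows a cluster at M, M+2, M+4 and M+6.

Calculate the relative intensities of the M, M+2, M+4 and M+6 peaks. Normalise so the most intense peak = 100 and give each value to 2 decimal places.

The 3 Cl atoms are independent, so intensities follow the terms of (0.75760 + 0.24240)^3.
P(M) = 0.75760^3 = 0.434830
P(M+2) = 3 × 0.75760^2 × 0.24240^1 = 0.417382
P(M+4) = 3 × 0.75760^1 × 0.24240^2 = 0.133545
P(M+6) = 0.24240^3 = 0.014243
The M peak is largest (0.434830); scaling to 100 gives 100.00 : 95.99 : 30.71 : 3.28.

100.00 : 95.99 : 30.71 : 3.28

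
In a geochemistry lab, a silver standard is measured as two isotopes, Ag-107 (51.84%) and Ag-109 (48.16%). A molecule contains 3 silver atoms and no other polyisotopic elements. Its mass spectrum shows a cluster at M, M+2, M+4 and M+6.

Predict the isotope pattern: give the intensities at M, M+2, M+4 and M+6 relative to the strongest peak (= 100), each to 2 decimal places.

Expanding (0.5184 + 0.4816)^3:
P(M) = 0.5184^3 = 0.139314
P(M+2) = 3 × 0.5184^2 × 0.4816^1 = 0.388273
P(M+4) = 3 × 0.5184^1 × 0.4816^2 = 0.360711
P(M+6) = 0.4816^3 = 0.111702
The M+2 peak is largest (0.388273); scaling to 100 gives 35.88 : 100.00 : 92.90 : 28.77.

35.88 : 100.00 : 92.90 : 28.77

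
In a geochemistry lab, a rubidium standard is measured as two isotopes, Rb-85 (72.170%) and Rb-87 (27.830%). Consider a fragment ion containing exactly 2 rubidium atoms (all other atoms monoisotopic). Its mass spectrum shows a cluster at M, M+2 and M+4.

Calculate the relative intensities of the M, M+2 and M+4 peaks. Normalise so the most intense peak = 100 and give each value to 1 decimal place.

100.0 : 77.1 : 14.9

The 2 Rb atoms are independent, so intensities follow the terms of (0.72170 + 0.27830)^2.
P(M) = 0.72170^2 = 0.520851
P(M+2) = 2 × 0.72170^1 × 0.27830^1 = 0.401698
P(M+4) = 0.27830^2 = 0.077451
The M peak is largest (0.520851); scaling to 100 gives 100.0 : 77.1 : 14.9.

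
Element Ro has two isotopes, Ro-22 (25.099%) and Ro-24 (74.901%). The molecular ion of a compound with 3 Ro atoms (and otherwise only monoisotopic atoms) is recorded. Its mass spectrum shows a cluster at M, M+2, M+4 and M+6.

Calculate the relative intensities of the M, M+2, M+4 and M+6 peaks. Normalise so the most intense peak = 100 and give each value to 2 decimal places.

3.74 : 33.51 : 100.00 : 99.47

Each Ro atom is independently Ro-22 (p = 0.25099) or Ro-24 (q = 0.74901); the cluster is the binomial expansion (p + q)^3.
P(M) = 0.25099^3 = 0.015811
P(M+2) = 3 × 0.25099^2 × 0.74901^1 = 0.141554
P(M+4) = 3 × 0.25099^1 × 0.74901^2 = 0.422428
P(M+6) = 0.74901^3 = 0.420207
The M+4 peak is largest (0.422428); scaling to 100 gives 3.74 : 33.51 : 100.00 : 99.47.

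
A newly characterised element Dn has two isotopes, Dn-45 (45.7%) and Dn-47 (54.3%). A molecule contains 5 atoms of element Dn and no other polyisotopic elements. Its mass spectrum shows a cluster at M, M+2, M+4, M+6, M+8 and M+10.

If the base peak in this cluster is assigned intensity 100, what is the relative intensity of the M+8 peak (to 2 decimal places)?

59.41

Term probabilities: M 0.0199, M+2 0.1184, M+4 0.2814, M+6 0.3344, M+8 0.1986, M+10 0.0472. Base peak = M+6.
P(M+6) = C(5,3) × 0.457^2 × 0.543^3 = 10 × 0.208849 × 0.16010301 = 0.334374 (base)
P(M+8) = C(5,4) × 0.457^1 × 0.543^4 = 5 × 0.4570 × 0.08693593 = 0.198649
Relative intensity = 0.198649 / 0.334374 × 100 = 59.41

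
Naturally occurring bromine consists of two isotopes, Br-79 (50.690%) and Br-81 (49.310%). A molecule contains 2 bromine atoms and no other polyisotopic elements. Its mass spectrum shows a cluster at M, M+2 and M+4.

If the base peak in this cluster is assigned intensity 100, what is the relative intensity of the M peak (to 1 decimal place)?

Binomial terms of (0.50690 + 0.49310)^2: M 0.2569, M+2 0.4999, M+4 0.2431 → M+2 is the base peak.
P(M+2) = C(2,1) × 0.50690^1 × 0.49310^1 = 2 × 0.5069 × 0.4931 = 0.499905 (base)
P(M) = C(2,0) × 0.50690^2 × 0.49310^0 = 1 × 0.25694761 × 1.0000 = 0.256948
Relative intensity = 0.256948 / 0.499905 × 100 = 51.4

51.4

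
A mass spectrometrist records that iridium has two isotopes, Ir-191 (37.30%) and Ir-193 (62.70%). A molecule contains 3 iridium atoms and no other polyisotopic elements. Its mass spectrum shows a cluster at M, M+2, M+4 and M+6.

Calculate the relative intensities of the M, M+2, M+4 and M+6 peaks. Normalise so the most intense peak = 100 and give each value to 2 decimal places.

Expanding (0.3730 + 0.6270)^3:
P(M) = 0.3730^3 = 0.051895
P(M+2) = 3 × 0.3730^2 × 0.6270^1 = 0.261702
P(M+4) = 3 × 0.3730^1 × 0.6270^2 = 0.439911
P(M+6) = 0.6270^3 = 0.246492
The M+4 peak is largest (0.439911); scaling to 100 gives 11.80 : 59.49 : 100.00 : 56.03.

11.80 : 59.49 : 100.00 : 56.03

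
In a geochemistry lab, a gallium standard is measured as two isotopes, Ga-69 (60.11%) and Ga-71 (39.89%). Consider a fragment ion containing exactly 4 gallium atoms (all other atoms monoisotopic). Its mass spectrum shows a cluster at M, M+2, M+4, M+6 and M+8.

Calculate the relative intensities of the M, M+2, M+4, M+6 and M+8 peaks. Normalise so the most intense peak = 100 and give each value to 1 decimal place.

37.7 : 100.0 : 99.5 : 44.0 : 7.3

Each Ga atom is independently Ga-69 (p = 0.6011) or Ga-71 (q = 0.3989); the cluster is the binomial expansion (p + q)^4.
P(M) = 0.6011^4 = 0.130553
P(M+2) = 4 × 0.6011^3 × 0.3989^1 = 0.346549
P(M+4) = 6 × 0.6011^2 × 0.3989^2 = 0.344963
P(M+6) = 4 × 0.6011^1 × 0.3989^3 = 0.152616
P(M+8) = 0.3989^4 = 0.025320
The M+2 peak is largest (0.346549); scaling to 100 gives 37.7 : 100.0 : 99.5 : 44.0 : 7.3.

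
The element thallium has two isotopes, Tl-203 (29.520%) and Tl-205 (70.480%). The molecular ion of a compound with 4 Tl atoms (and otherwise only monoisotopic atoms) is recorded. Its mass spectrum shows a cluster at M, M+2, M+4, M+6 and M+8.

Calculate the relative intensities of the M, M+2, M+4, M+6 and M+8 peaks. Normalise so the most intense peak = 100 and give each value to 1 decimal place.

1.8 : 17.5 : 62.8 : 100.0 : 59.7

Expanding (0.29520 + 0.70480)^4:
P(M) = 0.29520^4 = 0.007594
P(M+2) = 4 × 0.29520^3 × 0.70480^1 = 0.072523
P(M+4) = 6 × 0.29520^2 × 0.70480^2 = 0.259726
P(M+6) = 4 × 0.29520^1 × 0.70480^3 = 0.413403
P(M+8) = 0.70480^4 = 0.246754
The M+6 peak is largest (0.413403); scaling to 100 gives 1.8 : 17.5 : 62.8 : 100.0 : 59.7.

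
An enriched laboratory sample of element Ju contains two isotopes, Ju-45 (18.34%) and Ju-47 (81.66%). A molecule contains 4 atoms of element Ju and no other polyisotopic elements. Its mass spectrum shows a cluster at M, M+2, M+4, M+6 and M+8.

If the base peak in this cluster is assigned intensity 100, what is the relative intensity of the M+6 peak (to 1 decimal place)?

Term probabilities: M 0.0011, M+2 0.0201, M+4 0.1346, M+6 0.3995, M+8 0.4447. Base peak = M+8.
P(M+8) = C(4,4) × 0.1834^0 × 0.8166^4 = 1 × 1.0000 × 0.44466966 = 0.444670 (base)
P(M+6) = C(4,3) × 0.1834^1 × 0.8166^3 = 4 × 0.1834 × 0.54453792 = 0.399473
Relative intensity = 0.399473 / 0.444670 × 100 = 89.8

89.8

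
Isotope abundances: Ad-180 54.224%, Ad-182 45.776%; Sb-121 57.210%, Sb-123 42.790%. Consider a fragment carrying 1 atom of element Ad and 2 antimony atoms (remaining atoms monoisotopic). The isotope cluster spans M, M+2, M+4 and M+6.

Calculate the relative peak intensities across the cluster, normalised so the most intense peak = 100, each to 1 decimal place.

Element Ad pattern (n=1): 0.54224 : 0.45776
Antimony pattern (n=2): 0.32729841 : 0.48960318 : 0.18309841
Convolve the two distributions (both contribute in 2-u steps):
  M: 0.54224×0.32729841 = 0.177474
  M+2: 0.54224×0.48960318 + 0.45776×0.32729841 = 0.415307
  M+4: 0.54224×0.18309841 + 0.45776×0.48960318 = 0.323404
  M+6: 0.45776×0.18309841 = 0.083815
Scale to base peak (0.415307) = 100: 42.7 : 100.0 : 77.9 : 20.2

42.7 : 100.0 : 77.9 : 20.2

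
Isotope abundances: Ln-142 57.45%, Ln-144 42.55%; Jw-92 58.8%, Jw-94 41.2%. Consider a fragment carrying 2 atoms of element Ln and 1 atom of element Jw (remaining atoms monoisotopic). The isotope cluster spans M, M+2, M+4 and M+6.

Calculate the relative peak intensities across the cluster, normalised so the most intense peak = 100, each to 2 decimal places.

45.83 : 100.00 : 72.71 : 17.62

Element Ln pattern (n=2): 0.33005025 : 0.4888995 : 0.18105025
Element Jw pattern (n=1): 0.5880 : 0.4120
Convolve the two distributions (both contribute in 2-u steps):
  M: 0.33005025×0.5880 = 0.194070
  M+2: 0.33005025×0.4120 + 0.4888995×0.5880 = 0.423454
  M+4: 0.4888995×0.4120 + 0.18105025×0.5880 = 0.307884
  M+6: 0.18105025×0.4120 = 0.074593
Scale to base peak (0.423454) = 100: 45.83 : 100.00 : 72.71 : 17.62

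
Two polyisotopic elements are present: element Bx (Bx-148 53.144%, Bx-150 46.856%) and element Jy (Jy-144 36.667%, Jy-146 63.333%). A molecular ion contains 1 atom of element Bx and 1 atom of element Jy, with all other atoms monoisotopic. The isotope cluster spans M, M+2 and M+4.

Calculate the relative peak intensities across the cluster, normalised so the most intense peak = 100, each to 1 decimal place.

38.3 : 100.0 : 58.4

Element Bx pattern (n=1): 0.53144 : 0.46856
Element Jy pattern (n=1): 0.36667 : 0.63333
Convolve the two distributions (both contribute in 2-u steps):
  M: 0.53144×0.36667 = 0.194863
  M+2: 0.53144×0.63333 + 0.46856×0.36667 = 0.508384
  M+4: 0.46856×0.63333 = 0.296753
Scale to base peak (0.508384) = 100: 38.3 : 100.0 : 58.4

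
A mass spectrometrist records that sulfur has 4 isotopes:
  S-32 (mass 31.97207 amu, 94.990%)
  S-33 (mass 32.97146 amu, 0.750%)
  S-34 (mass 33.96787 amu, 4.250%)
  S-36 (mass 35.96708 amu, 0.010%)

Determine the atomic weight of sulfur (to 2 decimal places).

Average mass = Σ (abundance × isotope mass) = 0.94990 × 31.97207 + 0.00750 × 32.97146 + 0.04250 × 33.96787 + 0.00010 × 35.96708
= 30.370269 + 0.247286 + 1.443634 + 0.003597 = 32.064786 amu

32.06 amu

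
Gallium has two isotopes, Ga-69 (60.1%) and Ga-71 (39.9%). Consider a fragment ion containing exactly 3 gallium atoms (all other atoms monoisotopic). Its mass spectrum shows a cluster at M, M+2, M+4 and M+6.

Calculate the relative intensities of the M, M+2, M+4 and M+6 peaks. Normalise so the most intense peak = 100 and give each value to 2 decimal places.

50.21 : 100.00 : 66.39 : 14.69

Expanding (0.601 + 0.399)^3:
P(M) = 0.601^3 = 0.217082
P(M+2) = 3 × 0.601^2 × 0.399^1 = 0.432358
P(M+4) = 3 × 0.601^1 × 0.399^2 = 0.287039
P(M+6) = 0.399^3 = 0.063521
The M+2 peak is largest (0.432358); scaling to 100 gives 50.21 : 100.00 : 66.39 : 14.69.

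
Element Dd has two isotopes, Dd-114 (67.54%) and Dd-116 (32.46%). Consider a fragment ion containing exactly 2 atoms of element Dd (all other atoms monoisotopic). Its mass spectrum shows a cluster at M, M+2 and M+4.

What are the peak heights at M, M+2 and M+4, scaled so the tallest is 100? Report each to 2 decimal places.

100.00 : 96.12 : 23.10

Expanding (0.6754 + 0.3246)^2:
P(M) = 0.6754^2 = 0.456165
P(M+2) = 2 × 0.6754^1 × 0.3246^1 = 0.438470
P(M+4) = 0.3246^2 = 0.105365
The M peak is largest (0.456165); scaling to 100 gives 100.00 : 96.12 : 23.10.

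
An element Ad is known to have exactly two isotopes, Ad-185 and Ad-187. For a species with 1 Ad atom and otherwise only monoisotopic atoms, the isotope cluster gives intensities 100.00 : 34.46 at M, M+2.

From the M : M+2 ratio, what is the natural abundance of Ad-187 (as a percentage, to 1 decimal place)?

25.6%

If p is the fraction of Ad that is Ad-185, then I(M+2)/I(M) = [C(1,1)·p^0·(1−p)] / p^1 = 1·(1−p)/p = 34.46/100.00 = 0.3446
(1−p)/p = 0.3446/1 = 0.3446  ⇒  p = 1/(1 + 0.3446) = 0.7437
Ad-185: 74.4%, Ad-187: 25.6%.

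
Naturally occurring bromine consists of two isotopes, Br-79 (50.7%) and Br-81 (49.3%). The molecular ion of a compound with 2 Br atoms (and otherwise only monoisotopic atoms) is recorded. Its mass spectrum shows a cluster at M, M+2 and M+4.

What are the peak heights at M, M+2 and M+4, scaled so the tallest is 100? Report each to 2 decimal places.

51.42 : 100.00 : 48.62

The 2 Br atoms are independent, so intensities follow the terms of (0.507 + 0.493)^2.
P(M) = 0.507^2 = 0.257049
P(M+2) = 2 × 0.507^1 × 0.493^1 = 0.499902
P(M+4) = 0.493^2 = 0.243049
The M+2 peak is largest (0.499902); scaling to 100 gives 51.42 : 100.00 : 48.62.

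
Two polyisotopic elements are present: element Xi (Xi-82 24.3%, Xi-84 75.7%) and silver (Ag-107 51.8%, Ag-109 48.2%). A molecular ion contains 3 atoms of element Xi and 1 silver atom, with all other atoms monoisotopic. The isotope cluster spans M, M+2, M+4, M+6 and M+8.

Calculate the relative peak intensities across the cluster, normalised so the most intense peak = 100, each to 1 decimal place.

1.7 : 17.9 : 66.0 : 100.0 : 49.1

Element Xi pattern (n=3): 0.01434891 : 0.13410028 : 0.41775272 : 0.43379809
Silver pattern (n=1): 0.5180 : 0.4820
Convolve the two distributions (both contribute in 2-u steps):
  M: 0.01434891×0.5180 = 0.007433
  M+2: 0.01434891×0.4820 + 0.13410028×0.5180 = 0.076380
  M+4: 0.13410028×0.4820 + 0.41775272×0.5180 = 0.281032
  M+6: 0.41775272×0.4820 + 0.43379809×0.5180 = 0.426064
  M+8: 0.43379809×0.4820 = 0.209091
Scale to base peak (0.426064) = 100: 1.7 : 17.9 : 66.0 : 100.0 : 49.1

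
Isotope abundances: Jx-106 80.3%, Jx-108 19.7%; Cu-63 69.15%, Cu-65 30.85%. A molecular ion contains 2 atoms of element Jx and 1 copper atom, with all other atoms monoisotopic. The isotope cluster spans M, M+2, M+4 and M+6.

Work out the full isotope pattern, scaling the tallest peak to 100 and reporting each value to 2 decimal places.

100.00 : 93.68 : 27.91 : 2.69

Element Jx pattern (n=2): 0.644809 : 0.316382 : 0.038809
Copper pattern (n=1): 0.6915 : 0.3085
Convolve the two distributions (both contribute in 2-u steps):
  M: 0.644809×0.6915 = 0.445885
  M+2: 0.644809×0.3085 + 0.316382×0.6915 = 0.417702
  M+4: 0.316382×0.3085 + 0.038809×0.6915 = 0.124440
  M+6: 0.038809×0.3085 = 0.011973
Scale to base peak (0.445885) = 100: 100.00 : 93.68 : 27.91 : 2.69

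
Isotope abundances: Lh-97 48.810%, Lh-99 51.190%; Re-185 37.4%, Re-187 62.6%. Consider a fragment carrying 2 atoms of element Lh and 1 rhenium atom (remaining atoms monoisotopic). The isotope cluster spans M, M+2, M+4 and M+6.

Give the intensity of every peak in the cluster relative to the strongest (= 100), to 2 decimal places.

21.69 : 81.79 : 100.00 : 39.93

Element Lh pattern (n=2): 0.23824161 : 0.49971678 : 0.26204161
Rhenium pattern (n=1): 0.3740 : 0.6260
Convolve the two distributions (both contribute in 2-u steps):
  M: 0.23824161×0.3740 = 0.089102
  M+2: 0.23824161×0.6260 + 0.49971678×0.3740 = 0.336033
  M+4: 0.49971678×0.6260 + 0.26204161×0.3740 = 0.410826
  M+6: 0.26204161×0.6260 = 0.164038
Scale to base peak (0.410826) = 100: 21.69 : 81.79 : 100.00 : 39.93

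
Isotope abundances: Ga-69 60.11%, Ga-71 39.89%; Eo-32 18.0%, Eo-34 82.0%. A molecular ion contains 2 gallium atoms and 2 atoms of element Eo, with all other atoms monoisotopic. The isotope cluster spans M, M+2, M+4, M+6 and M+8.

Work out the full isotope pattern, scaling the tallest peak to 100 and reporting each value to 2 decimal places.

Gallium pattern (n=2): 0.36132121 : 0.47955758 : 0.15912121
Element Eo pattern (n=2): 0.0324 : 0.2952 : 0.6724
Convolve the two distributions (both contribute in 2-u steps):
  M: 0.36132121×0.0324 = 0.011707
  M+2: 0.36132121×0.2952 + 0.47955758×0.0324 = 0.122200
  M+4: 0.36132121×0.6724 + 0.47955758×0.2952 + 0.15912121×0.0324 = 0.389673
  M+6: 0.47955758×0.6724 + 0.15912121×0.2952 = 0.369427
  M+8: 0.15912121×0.6724 = 0.106993
Scale to base peak (0.389673) = 100: 3.00 : 31.36 : 100.00 : 94.80 : 27.46

3.00 : 31.36 : 100.00 : 94.80 : 27.46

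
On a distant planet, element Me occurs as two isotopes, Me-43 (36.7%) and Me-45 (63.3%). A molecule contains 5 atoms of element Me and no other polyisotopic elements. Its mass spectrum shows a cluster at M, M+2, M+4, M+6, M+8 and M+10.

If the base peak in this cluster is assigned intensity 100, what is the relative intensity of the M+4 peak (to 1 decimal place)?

Binomial terms of (0.367 + 0.633)^5: M 0.0067, M+2 0.0574, M+4 0.1981, M+6 0.3416, M+8 0.2946, M+10 0.1016 → M+6 is the base peak.
P(M+6) = C(5,3) × 0.367^2 × 0.633^3 = 10 × 0.134689 × 0.25363614 = 0.341620 (base)
P(M+4) = C(5,2) × 0.367^3 × 0.633^2 = 10 × 0.04943086 × 0.400689 = 0.198064
Relative intensity = 0.198064 / 0.341620 × 100 = 58.0

58.0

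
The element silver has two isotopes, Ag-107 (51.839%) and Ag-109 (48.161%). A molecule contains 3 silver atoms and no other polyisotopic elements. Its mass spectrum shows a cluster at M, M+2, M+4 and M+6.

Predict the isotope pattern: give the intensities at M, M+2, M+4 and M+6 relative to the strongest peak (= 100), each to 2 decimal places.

The 3 Ag atoms are independent, so intensities follow the terms of (0.51839 + 0.48161)^3.
P(M) = 0.51839^3 = 0.139306
P(M+2) = 3 × 0.51839^2 × 0.48161^1 = 0.388267
P(M+4) = 3 × 0.51839^1 × 0.48161^2 = 0.360719
P(M+6) = 0.48161^3 = 0.111709
The M+2 peak is largest (0.388267); scaling to 100 gives 35.88 : 100.00 : 92.90 : 28.77.

35.88 : 100.00 : 92.90 : 28.77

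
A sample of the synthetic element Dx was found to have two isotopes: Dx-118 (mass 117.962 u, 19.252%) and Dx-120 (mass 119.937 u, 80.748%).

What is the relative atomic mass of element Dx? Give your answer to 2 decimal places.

119.56 u

Average mass = Σ (abundance × isotope mass) = 0.19252 × 117.962 + 0.80748 × 119.937
= 22.7100 + 96.8467 = 119.5567 u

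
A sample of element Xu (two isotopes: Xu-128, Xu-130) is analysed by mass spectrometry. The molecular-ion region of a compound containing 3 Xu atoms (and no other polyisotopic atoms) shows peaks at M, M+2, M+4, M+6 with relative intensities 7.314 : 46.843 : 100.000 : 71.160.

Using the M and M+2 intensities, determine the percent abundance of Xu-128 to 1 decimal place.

31.9%

Write p for the Xu-128 fraction. I(M+2)/I(M) = [C(3,1)·p^2·(1−p)] / p^3 = 3·(1−p)/p = 46.843/7.314 = 6.4046
(1−p)/p = 6.4046/3 = 2.1349  ⇒  p = 1/(1 + 2.1349) = 0.3190
Xu-128: 31.9%, Xu-130: 68.1%.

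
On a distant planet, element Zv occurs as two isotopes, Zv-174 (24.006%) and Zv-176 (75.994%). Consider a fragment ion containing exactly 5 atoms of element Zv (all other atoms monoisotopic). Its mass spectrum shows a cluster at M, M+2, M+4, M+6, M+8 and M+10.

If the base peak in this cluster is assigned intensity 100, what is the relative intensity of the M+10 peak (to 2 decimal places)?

Term probabilities: M 0.0008, M+2 0.0126, M+4 0.0799, M+6 0.2529, M+8 0.4003, M+10 0.2535. Base peak = M+8.
P(M+8) = C(5,4) × 0.24006^1 × 0.75994^4 = 5 × 0.24006 × 0.33351642 = 0.400320 (base)
P(M+10) = C(5,5) × 0.24006^0 × 0.75994^5 = 1 × 1.0000 × 0.25345247 = 0.253452
Relative intensity = 0.253452 / 0.400320 × 100 = 63.31

63.31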